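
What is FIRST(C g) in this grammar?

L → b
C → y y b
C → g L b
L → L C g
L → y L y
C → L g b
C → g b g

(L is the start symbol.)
{ 'b', 'g', 'y' }

FIRST sets of the non-terminals involved (from the grammar, by fixed-point iteration):
  FIRST(C) = { 'b', 'g', 'y' }

To compute FIRST(C g), process the symbols left to right:
Symbol C is a non-terminal. Add FIRST(C) \ {ε} = { 'b', 'g', 'y' }
C is not nullable (ε ∉ FIRST(C)), so stop here.
FIRST(C g) = { 'b', 'g', 'y' }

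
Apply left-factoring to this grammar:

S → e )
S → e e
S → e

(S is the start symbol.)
Left-factoring transforms A → αβ₁ | αβ₂ into A → αA' and A' → β₁ | β₂
(α is the longest common prefix among the alternatives). Repeat until
no nonterminal has two alternatives with a common prefix.

Round 1: S has alternatives sharing prefix 'e'. Introduce S': S → e S'
  Add: S' → )
  Add: S' → e
  Add: S' → ε

No remaining common prefixes — done.

Resulting grammar:
S → e S'
S' → )
S' → e
S' → ε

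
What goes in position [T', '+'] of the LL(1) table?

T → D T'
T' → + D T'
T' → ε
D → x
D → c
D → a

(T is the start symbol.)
To find M[T', '+'], we find productions for T' where '+' is in the predict set (PREDICT(N → α) = (FIRST(α) \ {ε}) ∪ (FOLLOW(N) if α ⇒* ε)).

Relevant sets:
  FOLLOW(T') = { $ }

T' → + D T': PREDICT = { '+' }
  '+' is in predict set, so this production goes in M[T', '+']
T' → ε: PREDICT = { $ }

M[T', '+'] = T' → + D T'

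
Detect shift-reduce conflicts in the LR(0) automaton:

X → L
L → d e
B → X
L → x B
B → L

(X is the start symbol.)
A shift-reduce conflict occurs when an LR(0) state has both:
  - a complete (reduce) item [A → α .] (dot at the end), and
  - a shift item [B → β . c γ] (dot before a terminal).

Augment with X' → X and build the canonical LR(0) collection (I0 = CLOSURE({[X' → . X]}), then GOTO on every symbol after a dot until no new states appear). It has 9 states:
  I0: { [L → . d e], [L → . x B], [X → . L], [X' → . X] }  — shift
  I1: { [X → L .] }  — reduce
  I2: { [X' → X .] }  — accept
  I3: { [L → d . e] }  — shift
  I4: { [B → . L], [B → . X], [L → . d e], [L → . x B], [L → x . B], [X → . L] }  — shift
  I5: { [L → x B .] }  — reduce
  I6: { [B → L .], [X → L .] }  — 2 reduces
  I7: { [B → X .] }  — reduce
  I8: { [L → d e .] }  — reduce

No state contains both a complete item and a shift item.

Answer: No shift-reduce conflicts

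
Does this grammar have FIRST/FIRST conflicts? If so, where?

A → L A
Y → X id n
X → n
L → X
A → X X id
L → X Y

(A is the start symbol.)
Yes. A → L A / A → X X id on { 'n' }; L → X / L → X Y on { 'n' }

A FIRST/FIRST conflict occurs when two productions N → α and N → β for the same non-terminal have FIRST(α) ∩ FIRST(β) ≠ ∅ (with ε ∈ FIRST of a nullable right-hand side, so two nullable alternatives also conflict).

FIRST sets of the non-terminals at (or reachable through a nullable prefix from) the front of some alternative:
  FIRST(L) = { 'n' }
  FIRST(X) = { 'n' }

Productions for A:
  A → L A: FIRST = { 'n' }
  A → X X id: FIRST = { 'n' }
Productions for L:
  L → X: FIRST = { 'n' }
  L → X Y: FIRST = { 'n' }
Y, X have only one production, so no FIRST/FIRST conflict is possible there.

Conflict for A: A → L A and A → X X id
  Overlap: { 'n' }
Conflict for L: L → X and L → X Y
  Overlap: { 'n' }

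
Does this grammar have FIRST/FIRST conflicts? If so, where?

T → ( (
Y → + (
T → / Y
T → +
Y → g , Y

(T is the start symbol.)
No FIRST/FIRST conflicts.

A FIRST/FIRST conflict occurs when two productions N → α and N → β for the same non-terminal have FIRST(α) ∩ FIRST(β) ≠ ∅ (with ε ∈ FIRST of a nullable right-hand side, so two nullable alternatives also conflict).

Productions for T:
  T → ( (: FIRST = { '(' }
  T → / Y: FIRST = { '/' }
  T → +: FIRST = { '+' }
Productions for Y:
  Y → + (: FIRST = { '+' }
  Y → g , Y: FIRST = { 'g' }

All alternatives of each non-terminal have pairwise disjoint FIRST sets.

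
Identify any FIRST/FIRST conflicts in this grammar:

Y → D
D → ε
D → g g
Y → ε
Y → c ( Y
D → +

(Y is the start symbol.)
FIRST sets of the non-terminals at (or reachable through a nullable prefix from) the front of some alternative:
  FIRST(D) = { '+', 'g', ε }

Productions for Y:
  Y → D: FIRST = { '+', 'g', ε }
  Y → ε: FIRST = { ε }
  Y → c ( Y: FIRST = { 'c' }
Productions for D:
  D → ε: FIRST = { ε }
  D → g g: FIRST = { 'g' }
  D → +: FIRST = { '+' }

Conflict for Y: Y → D and Y → ε
  Overlap: { ε }

Answer: Yes. Y → D / Y → ε on { ε }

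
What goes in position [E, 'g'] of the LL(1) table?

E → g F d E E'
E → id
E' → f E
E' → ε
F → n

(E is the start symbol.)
E → g F d E E'

To find M[E, 'g'], we find productions for E where 'g' is in the predict set (PREDICT(N → α) = (FIRST(α) \ {ε}) ∪ (FOLLOW(N) if α ⇒* ε)).

E → g F d E E': PREDICT = { 'g' }
  'g' is in predict set, so this production goes in M[E, 'g']
E → id: PREDICT = { 'id' }

M[E, 'g'] = E → g F d E E'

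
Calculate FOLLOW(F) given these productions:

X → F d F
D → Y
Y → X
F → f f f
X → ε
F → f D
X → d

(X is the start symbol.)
{ $, 'd' }

To compute FOLLOW(F), find every occurrence of F on a right-hand side N → α F β: add FIRST(β) \ {ε}, and if β is empty or nullable also add FOLLOW(N). Iterate to a fixed point.

In X → F d F: F is followed by d F, add FIRST(d F) \ {ε} = { 'd' }
In X → F d F: F is at the end, add FOLLOW(X)

The FOLLOW sets referred to above (computed the same way, to a fixed point):
  FOLLOW(X) = { $, 'd' }

Taking the union: FOLLOW(F) = { $, 'd' }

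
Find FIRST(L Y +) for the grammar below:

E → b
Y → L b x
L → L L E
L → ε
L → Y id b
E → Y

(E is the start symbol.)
{ 'b' }

FIRST sets of the non-terminals involved (from the grammar, by fixed-point iteration):
  FIRST(L) = { 'b', ε }
  FIRST(Y) = { 'b' }

To compute FIRST(L Y +), process the symbols left to right:
Symbol L is a non-terminal. Add FIRST(L) \ {ε} = { 'b' }
L is nullable (ε ∈ FIRST(L)), continue to the next symbol.
Symbol Y is a non-terminal. Add FIRST(Y) \ {ε} = { 'b' }
Y is not nullable (ε ∉ FIRST(Y)), so stop here.
FIRST(L Y +) = { 'b' }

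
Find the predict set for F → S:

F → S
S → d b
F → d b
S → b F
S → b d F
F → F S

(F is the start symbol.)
{ 'b', 'd' }

PREDICT(F → S) = (FIRST(RHS) \ {ε}) ∪ (FOLLOW(F) if ε ∈ FIRST(RHS), i.e. RHS ⇒* ε)
FIRST(S) = { 'b', 'd' }
FIRST(S) = { 'b', 'd' }
ε ∉ FIRST(S), so FOLLOW(F) is not added.
PREDICT(F → S) = { 'b', 'd' }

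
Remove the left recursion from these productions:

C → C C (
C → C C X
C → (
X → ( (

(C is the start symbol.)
C is directly left-recursive. The standard transformation for
  A → A α₁ | ... | A α_m | β₁ | ... | β_n
is
  A  → β₁ A' | ... | β_n A'
  A' → α₁ A' | ... | α_m A' | ε

C → ( becomes C → ( C'
C → C C ( becomes C' → C ( C'
C → C C X becomes C' → C X C'
Add C' → ε

Productions for other non-terminals are unchanged:
  X → ( (

Resulting grammar:
C → ( C'
C' → C ( C'
C' → C X C'
C' → ε
X → ( (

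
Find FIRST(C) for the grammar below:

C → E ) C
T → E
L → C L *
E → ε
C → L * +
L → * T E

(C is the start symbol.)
To compute FIRST(C), examine every production with C on the left-hand side, reading each right-hand side left to right until a non-nullable symbol is reached.

FIRST sets of the other non-terminals involved (by the same procedure, iterated to a fixed point):
  FIRST(E) = { ε }
  FIRST(L) = { ')', '*' }

From C → E ) C:
  - E is a non-terminal: add FIRST(E) \ {ε} = { }
    E is nullable, so continue to the next symbol
  - ')' is a terminal: add ')' and stop
From C → L * +:
  - L is a non-terminal: add FIRST(L) \ {ε} = { ')', '*' }
    L is not nullable, so stop

Collecting: FIRST(C) = { ')', '*' }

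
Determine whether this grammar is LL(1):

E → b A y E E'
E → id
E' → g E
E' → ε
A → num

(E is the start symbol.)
Relevant sets:
  FOLLOW(E') = { $, 'g' }

For E:
  PREDICT(E → b A y E E') = { 'b' }
  PREDICT(E → id) = { 'id' }
For E':
  PREDICT(E' → g E) = { 'g' }
  PREDICT(E' → ε) = { $, 'g' }
A has a single production, so nothing to check there.

Conflict found: Predict set conflict for E': { 'g' }
The grammar is NOT LL(1).

Answer: No. Predict set conflict for E': { 'g' }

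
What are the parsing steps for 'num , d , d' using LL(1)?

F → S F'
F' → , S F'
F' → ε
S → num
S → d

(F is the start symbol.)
Stack is shown with the top on the left.

Stack     Input          Action
-------------------------------
F $       num , d , d $  output F → S F'
S F' $    num , d , d $  output S → num
num F' $  num , d , d $  match 'num'
F' $      , d , d $      output F' → , S F'
, S F' $  , d , d $      match ','
S F' $    d , d $        output S → d
d F' $    d , d $        match 'd'
F' $      , d $          output F' → , S F'
, S F' $  , d $          match ','
S F' $    d $            output S → d
d F' $    d $            match 'd'
F' $      $              output F' → ε
$         $              accept

The string is accepted.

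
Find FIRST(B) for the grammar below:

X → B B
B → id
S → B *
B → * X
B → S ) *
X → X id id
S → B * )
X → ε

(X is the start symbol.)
{ '*', 'id' }

FIRST sets of the other non-terminals involved (by the same procedure, iterated to a fixed point):
  FIRST(S) = { '*', 'id' }

From B → id:
  - id is a terminal: add 'id' and stop
From B → * X:
  - '*' is a terminal: add '*' and stop
From B → S ) *:
  - S is a non-terminal: add FIRST(S) \ {ε} = { '*', 'id' }
    S is not nullable, so stop

Collecting: FIRST(B) = { '*', 'id' }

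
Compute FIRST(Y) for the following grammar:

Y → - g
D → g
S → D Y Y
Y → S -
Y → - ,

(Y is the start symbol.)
{ '-', 'g' }

To compute FIRST(Y), examine every production with Y on the left-hand side, reading each right-hand side left to right until a non-nullable symbol is reached.

FIRST sets of the other non-terminals involved (by the same procedure, iterated to a fixed point):
  FIRST(S) = { 'g' }

From Y → - g:
  - '-' is a terminal: add '-' and stop
From Y → S -:
  - S is a non-terminal: add FIRST(S) \ {ε} = { 'g' }
    S is not nullable, so stop
From Y → - ,:
  - '-' is a terminal: add '-' and stop

Collecting: FIRST(Y) = { '-', 'g' }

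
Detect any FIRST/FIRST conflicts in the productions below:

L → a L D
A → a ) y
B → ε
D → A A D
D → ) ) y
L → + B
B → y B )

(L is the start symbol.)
No FIRST/FIRST conflicts.

FIRST sets of the non-terminals at (or reachable through a nullable prefix from) the front of some alternative:
  FIRST(A) = { 'a' }

Productions for L:
  L → a L D: FIRST = { 'a' }
  L → + B: FIRST = { '+' }
Productions for B:
  B → ε: FIRST = { ε }
  B → y B ): FIRST = { 'y' }
Productions for D:
  D → A A D: FIRST = { 'a' }
  D → ) ) y: FIRST = { ')' }
A has only one production, so no FIRST/FIRST conflict is possible there.

All alternatives of each non-terminal have pairwise disjoint FIRST sets.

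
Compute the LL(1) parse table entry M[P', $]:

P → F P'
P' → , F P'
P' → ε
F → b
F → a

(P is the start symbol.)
To find M[P', $], we find productions for P' where $ is in the predict set (PREDICT(N → α) = (FIRST(α) \ {ε}) ∪ (FOLLOW(N) if α ⇒* ε)).

Relevant sets:
  FOLLOW(P') = { $ }

P' → , F P': PREDICT = { ',' }
P' → ε: PREDICT = { $ }
  $ is in predict set, so this production goes in M[P', $]

M[P', $] = P' → ε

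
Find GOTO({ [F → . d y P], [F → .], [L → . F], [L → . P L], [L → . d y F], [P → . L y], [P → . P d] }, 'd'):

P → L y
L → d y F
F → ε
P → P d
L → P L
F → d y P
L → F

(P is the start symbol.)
GOTO(I, 'd') = CLOSURE({ [A → αX.β] : [A → α.Xβ] ∈ I, X = 'd' })

Items with dot before 'd', with the dot advanced:
  [F → . d y P] → [F → d . y P]
  [L → . d y F] → [L → d . y F]
Closure adds nothing (no advanced item has the dot before a non-terminal).

GOTO = { [F → d . y P], [L → d . y F] }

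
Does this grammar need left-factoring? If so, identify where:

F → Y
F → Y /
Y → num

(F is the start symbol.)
Yes, F has productions with common prefix 'Y'

Left-factoring is needed when two productions for the same non-terminal
share a common prefix on the right-hand side.

Productions for F:
  F → Y
  F → Y /

Found common prefix 'Y' in productions for F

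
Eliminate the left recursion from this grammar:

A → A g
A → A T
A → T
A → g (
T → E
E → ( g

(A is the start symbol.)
A is directly left-recursive. The standard transformation for
  A → A α₁ | ... | A α_m | β₁ | ... | β_n
is
  A  → β₁ A' | ... | β_n A'
  A' → α₁ A' | ... | α_m A' | ε

A → T becomes A → T A'
A → g ( becomes A → g ( A'
A → A g becomes A' → g A'
A → A T becomes A' → T A'
Add A' → ε

Productions for other non-terminals are unchanged:
  T → E
  E → ( g

Resulting grammar:
A → T A'
A → g ( A'
A' → g A'
A' → T A'
A' → ε
T → E
E → ( g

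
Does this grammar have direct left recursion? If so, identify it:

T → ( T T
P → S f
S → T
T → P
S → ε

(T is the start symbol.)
T → ( T T: starts with '('
P → S f: starts with S
S → T: starts with T
T → P: starts with P
S → ε: starts with ε

No direct left recursion found.

Answer: No direct left recursion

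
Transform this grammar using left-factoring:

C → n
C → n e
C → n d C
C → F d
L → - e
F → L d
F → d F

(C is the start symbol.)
C → n C'
C' → ε
C' → e
C' → d C
C → F d
L → - e
F → L d
F → d F

Left-factoring transforms A → αβ₁ | αβ₂ into A → αA' and A' → β₁ | β₂
(α is the longest common prefix among the alternatives). Repeat until
no nonterminal has two alternatives with a common prefix.

Round 1: C has alternatives sharing prefix 'n'. Introduce C': C → n C'
  Add: C' → ε
  Add: C' → e
  Add: C' → d C

No remaining common prefixes — done.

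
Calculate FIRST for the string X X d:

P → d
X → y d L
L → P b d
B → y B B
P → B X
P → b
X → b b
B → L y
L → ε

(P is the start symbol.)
FIRST sets of the non-terminals involved (from the grammar, by fixed-point iteration):
  FIRST(X) = { 'b', 'y' }

To compute FIRST(X X d), process the symbols left to right:
Symbol X is a non-terminal. Add FIRST(X) \ {ε} = { 'b', 'y' }
X is not nullable (ε ∉ FIRST(X)), so stop here.
FIRST(X X d) = { 'b', 'y' }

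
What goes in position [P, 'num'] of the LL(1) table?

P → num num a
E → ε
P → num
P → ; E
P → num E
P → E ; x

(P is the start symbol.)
P → num num a, P → num, P → num E

To find M[P, 'num'], we find productions for P where 'num' is in the predict set (PREDICT(N → α) = (FIRST(α) \ {ε}) ∪ (FOLLOW(N) if α ⇒* ε)).

Relevant sets:
  FIRST(E) = { ε }

P → num num a: PREDICT = { 'num' }
  'num' is in predict set, so this production goes in M[P, 'num']
P → num: PREDICT = { 'num' }
  'num' is in predict set, so this production goes in M[P, 'num']
P → ; E: PREDICT = { ';' }
P → num E: PREDICT = { 'num' }
  'num' is in predict set, so this production goes in M[P, 'num']
P → E ; x: PREDICT = { ';' }

M[P, 'num'] = P → num num a, P → num, P → num E  (a multiply-defined cell — the grammar is not LL(1))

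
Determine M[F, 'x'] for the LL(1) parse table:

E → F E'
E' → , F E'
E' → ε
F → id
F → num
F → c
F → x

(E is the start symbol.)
F → x

To find M[F, 'x'], we find productions for F where 'x' is in the predict set (PREDICT(N → α) = (FIRST(α) \ {ε}) ∪ (FOLLOW(N) if α ⇒* ε)).

F → id: PREDICT = { 'id' }
F → num: PREDICT = { 'num' }
F → c: PREDICT = { 'c' }
F → x: PREDICT = { 'x' }
  'x' is in predict set, so this production goes in M[F, 'x']

M[F, 'x'] = F → x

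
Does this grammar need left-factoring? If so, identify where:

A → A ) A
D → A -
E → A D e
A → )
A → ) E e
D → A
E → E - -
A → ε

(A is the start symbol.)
Yes, A has productions with common prefix ')'; D has productions with common prefix 'A'

Left-factoring is needed when two productions for the same non-terminal
share a common prefix on the right-hand side.

Productions for A:
  A → A ) A
  A → )
  A → ) E e
  A → ε
Productions for D:
  D → A -
  D → A
Productions for E:
  E → A D e
  E → E - -

Found common prefix ')' in productions for A
Found common prefix 'A' in productions for D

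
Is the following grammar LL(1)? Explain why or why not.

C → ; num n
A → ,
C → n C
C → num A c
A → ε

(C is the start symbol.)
A grammar is LL(1) if for each non-terminal N with multiple productions, the predict sets of those productions are pairwise disjoint, where PREDICT(N → α) = (FIRST(α) \ {ε}) ∪ (FOLLOW(N) if α ⇒* ε).

Relevant sets:
  FOLLOW(A) = { 'c' }

For C:
  PREDICT(C → ';' num n) = { ';' }
  PREDICT(C → n C) = { 'n' }
  PREDICT(C → num A c) = { 'num' }
For A:
  PREDICT(A → ',') = { ',' }
  PREDICT(A → ε) = { 'c' }

All predict sets are disjoint. The grammar IS LL(1).

Answer: Yes, the grammar is LL(1).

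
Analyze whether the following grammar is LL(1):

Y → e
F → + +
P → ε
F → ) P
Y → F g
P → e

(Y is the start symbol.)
Yes, the grammar is LL(1).

A grammar is LL(1) if for each non-terminal N with multiple productions, the predict sets of those productions are pairwise disjoint, where PREDICT(N → α) = (FIRST(α) \ {ε}) ∪ (FOLLOW(N) if α ⇒* ε).

Relevant sets:
  FIRST(F) = { ')', '+' }
  FOLLOW(P) = { 'g' }

For Y:
  PREDICT(Y → e) = { 'e' }
  PREDICT(Y → F g) = { ')', '+' }
For F:
  PREDICT(F → '+' '+') = { '+' }
  PREDICT(F → ')' P) = { ')' }
For P:
  PREDICT(P → ε) = { 'g' }
  PREDICT(P → e) = { 'e' }

All predict sets are disjoint. The grammar IS LL(1).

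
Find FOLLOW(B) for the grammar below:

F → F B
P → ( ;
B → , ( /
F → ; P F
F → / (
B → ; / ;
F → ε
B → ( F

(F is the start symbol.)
{ $, '(', ',', ';' }

To compute FOLLOW(B), find every occurrence of B on a right-hand side N → α B β: add FIRST(β) \ {ε}, and if β is empty or nullable also add FOLLOW(N). Iterate to a fixed point.

In F → F B: B is at the end, add FOLLOW(F)

The FOLLOW sets referred to above (computed the same way, to a fixed point):
  FOLLOW(F) = { $, '(', ',', ';' }

Taking the union: FOLLOW(B) = { $, '(', ',', ';' }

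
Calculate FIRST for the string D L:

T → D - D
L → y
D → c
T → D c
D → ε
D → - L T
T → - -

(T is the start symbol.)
{ '-', 'c', 'y' }

FIRST sets of the non-terminals involved (from the grammar, by fixed-point iteration):
  FIRST(D) = { '-', 'c', ε }
  FIRST(L) = { 'y' }

To compute FIRST(D L), process the symbols left to right:
Symbol D is a non-terminal. Add FIRST(D) \ {ε} = { '-', 'c' }
D is nullable (ε ∈ FIRST(D)), continue to the next symbol.
Symbol L is a non-terminal. Add FIRST(L) \ {ε} = { 'y' }
L is not nullable (ε ∉ FIRST(L)), so stop here.
FIRST(D L) = { '-', 'c', 'y' }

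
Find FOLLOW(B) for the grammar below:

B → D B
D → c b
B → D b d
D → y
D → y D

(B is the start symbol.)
{ $ }

To compute FOLLOW(B), find every occurrence of B on a right-hand side N → α B β: add FIRST(β) \ {ε}, and if β is empty or nullable also add FOLLOW(N). Iterate to a fixed point.

B is the start symbol, so $ ∈ FOLLOW(B).
In B → D B: B is at the end; this adds FOLLOW(B) to itself — nothing new

Taking the union: FOLLOW(B) = { $ }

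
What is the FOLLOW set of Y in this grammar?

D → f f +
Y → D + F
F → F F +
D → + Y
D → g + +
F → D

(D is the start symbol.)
In D → + Y: Y is at the end, add FOLLOW(D)

The FOLLOW sets referred to above (computed the same way, to a fixed point):
  FOLLOW(D) = { $, '+', 'f', 'g' }

Taking the union: FOLLOW(Y) = { $, '+', 'f', 'g' }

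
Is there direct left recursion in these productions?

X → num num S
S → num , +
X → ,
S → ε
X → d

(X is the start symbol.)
X → num num S: starts with num
S → num , +: starts with num
X → ,: starts with ','
S → ε: starts with ε
X → d: starts with d

No direct left recursion found.

Answer: No direct left recursion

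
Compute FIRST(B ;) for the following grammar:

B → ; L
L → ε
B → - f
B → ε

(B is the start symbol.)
FIRST sets of the non-terminals involved (from the grammar, by fixed-point iteration):
  FIRST(B) = { '-', ';', ε }

To compute FIRST(B ;), process the symbols left to right:
Symbol B is a non-terminal. Add FIRST(B) \ {ε} = { '-', ';' }
B is nullable (ε ∈ FIRST(B)), continue to the next symbol.
Symbol ; is a terminal. Add ';' and stop.
FIRST(B ;) = { '-', ';' }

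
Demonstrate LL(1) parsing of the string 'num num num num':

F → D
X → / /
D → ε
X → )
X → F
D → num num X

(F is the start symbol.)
LL(1) parsing maintains a stack (initially the start symbol over $) and the input. At each step: if the stack top is a terminal, match it against the current input token; if it is a non-terminal N, replace it with the RHS of M[N, lookahead] (the unique production whose predict set contains the lookahead).

Stack is shown with the top on the left.

Stack        Input              Action
--------------------------------------
F $          num num num num $  output F → D
D $          num num num num $  output D → num num X
num num X $  num num num num $  match 'num'
num X $      num num num $      match 'num'
X $          num num $          output X → F
F $          num num $          output F → D
D $          num num $          output D → num num X
num num X $  num num $          match 'num'
num X $      num $              match 'num'
X $          $                  output X → F
F $          $                  output F → D
D $          $                  output D → ε
$            $                  accept

The string is accepted.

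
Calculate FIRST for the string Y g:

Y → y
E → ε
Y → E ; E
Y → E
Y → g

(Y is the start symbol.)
{ ';', 'g', 'y' }

FIRST sets of the non-terminals involved (from the grammar, by fixed-point iteration):
  FIRST(Y) = { ';', 'g', 'y', ε }

To compute FIRST(Y g), process the symbols left to right:
Symbol Y is a non-terminal. Add FIRST(Y) \ {ε} = { ';', 'g', 'y' }
Y is nullable (ε ∈ FIRST(Y)), continue to the next symbol.
Symbol g is a terminal. Add 'g' and stop.
FIRST(Y g) = { ';', 'g', 'y' }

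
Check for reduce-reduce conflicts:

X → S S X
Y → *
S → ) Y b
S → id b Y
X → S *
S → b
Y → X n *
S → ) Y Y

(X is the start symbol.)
Augment with X' → X and build the canonical LR(0) collection (I0 = CLOSURE({[X' → . X]}), then GOTO on every symbol after a dot until no new states appear). It has 18 states:
  I0: { [S → . ) Y Y], [S → . ) Y b], [S → . b], [S → . id b Y], [X → . S *], [X → . S S X], [X' → . X] }  — shift
  I1: { [S → ) . Y Y], [S → ) . Y b], [S → . ) Y Y], [S → . ) Y b], [S → . b], [S → . id b Y], [X → . S *], [X → . S S X], [Y → . *], [Y → . X n *] }  — shift
  I2: { [S → . ) Y Y], [S → . ) Y b], [S → . b], [S → . id b Y], [X → S . *], [X → S . S X] }  — shift
  I3: { [X' → X .] }  — accept
  I4: { [S → b .] }  — reduce
  I5: { [S → id . b Y] }  — shift
  I6: { [S → . ) Y Y], [S → . ) Y b], [S → . b], [S → . id b Y], [S → id b . Y], [X → . S *], [X → . S S X], [Y → . *], [Y → . X n *] }  — shift
  I7: { [Y → * .] }  — reduce
  I8: { [Y → X . n *] }  — shift
  I9: { [S → id b Y .] }  — reduce
  I10: { [Y → X n . *] }  — shift
  I11: { [Y → X n * .] }  — reduce
  I12: { [X → S * .] }  — reduce
  I13: { [S → . ) Y Y], [S → . ) Y b], [S → . b], [S → . id b Y], [X → . S *], [X → . S S X], [X → S S . X] }  — shift
  I14: { [X → S S X .] }  — reduce
  I15: { [S → ) Y . Y], [S → ) Y . b], [S → . ) Y Y], [S → . ) Y b], [S → . b], [S → . id b Y], [X → . S *], [X → . S S X], [Y → . *], [Y → . X n *] }  — shift
  I16: { [S → ) Y Y .] }  — reduce
  I17: { [S → ) Y b .], [S → b .] }  — 2 reduces

I17 contains complete items [S → ) Y b .], [S → b .] — reduce-reduce conflict.

Answer: Yes — I17: [S → ) Y b .] vs [S → b .]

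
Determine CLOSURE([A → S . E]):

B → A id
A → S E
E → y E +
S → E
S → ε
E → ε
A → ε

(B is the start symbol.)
Start with: [A → S . E]
  [A → S . E] has the dot before E: add [E → . y E +], [E → .]
No further items can be added.

CLOSURE = { [A → S . E], [E → . y E +], [E → .] }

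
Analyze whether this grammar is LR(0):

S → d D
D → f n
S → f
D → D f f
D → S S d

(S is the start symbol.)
A grammar is LR(0) if no state in the canonical LR(0) collection has:
  - both a shift item (dot before a terminal) and a complete item (shift-reduce conflict), or
  - two or more complete items (reduce-reduce conflict; the accept item [S' → S .] counts as a complete item here).

Augment with S' → S and build the canonical LR(0) collection (I0 = CLOSURE({[S' → . S]}), then GOTO on every symbol after a dot until no new states appear). It has 12 states:
  I0: { [S → . d D], [S → . f], [S' → . S] }  — shift
  I1: { [S' → S .] }  — accept
  I2: { [D → . D f f], [D → . S S d], [D → . f n], [S → . d D], [S → . f], [S → d . D] }  — shift
  I3: { [S → f .] }  — reduce
  I4: { [D → D . f f], [S → d D .] }  — shift, reduce
  I5: { [D → S . S d], [S → . d D], [S → . f] }  — shift
  I6: { [D → f . n], [S → f .] }  — shift, reduce
  I7: { [D → f n .] }  — reduce
  I8: { [D → S S . d] }  — shift
  I9: { [D → S S d .] }  — reduce
  I10: { [D → D f . f] }  — shift
  I11: { [D → D f f .] }  — reduce

Conflict in state I4:
  Shift-reduce conflict between [S → d D .] and [D → D . f f]
So the grammar is NOT LR(0).

Answer: No. Shift-reduce conflict between [S → d D .] and [D → D . f f]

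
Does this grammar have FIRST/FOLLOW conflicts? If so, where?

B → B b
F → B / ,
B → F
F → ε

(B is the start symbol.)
A FIRST/FOLLOW conflict occurs when a non-terminal N has a nullable alternative N → β (β ⇒* ε) and another alternative N → α with FIRST(α) ∩ FOLLOW(N) ≠ ∅: on such a lookahead the parser cannot decide between expanding α and letting N vanish via β.

Nullable non-terminals: B, F.
FIRST sets used below: FIRST(B) = { '/', 'b', ε }, FIRST(F) = { '/', 'b', ε }

B: nullable alternative(s) B → F; FOLLOW(B) = { $, '/', 'b' }
  B → B b: FIRST \ {ε} = { '/', 'b' } — overlaps FOLLOW(B) on { '/', 'b' }: CONFLICT
  B → F: FIRST \ {ε} = { '/', 'b' } — this is the only nullable alternative, skip

F: nullable alternative(s) F → ε; FOLLOW(F) = { $, '/', 'b' }
  F → B / ,: FIRST \ {ε} = { '/', 'b' } — overlaps FOLLOW(F) on { '/', 'b' }: CONFLICT
  F → ε: FIRST \ {ε} = { } — this is the only nullable alternative, skip

So the grammar has 2 FIRST/FOLLOW conflicts (marked CONFLICT above).

Answer: Yes. B → B b with FOLLOW(B) on { '/', 'b' }; F → B '/' ',' with FOLLOW(F) on { '/', 'b' }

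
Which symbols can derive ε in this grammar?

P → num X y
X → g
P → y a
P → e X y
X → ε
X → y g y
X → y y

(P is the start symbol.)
{ 'X' }

A non-terminal is nullable if it can derive ε (the empty string): either it has an ε-production, or it has a production whose right-hand side consists entirely of nullable non-terminals.

ε-productions: X → ε
So X is immediately nullable.
No further non-terminal can be added: every production for the remaining non-terminals contains a terminal or a non-nullable non-terminal.
Nullable = { 'X' }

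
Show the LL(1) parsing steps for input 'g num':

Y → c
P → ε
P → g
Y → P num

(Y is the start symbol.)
Stack is shown with the top on the left.

Stack    Input    Action
------------------------
Y $      g num $  output Y → P num
P num $  g num $  output P → g
g num $  g num $  match 'g'
num $    num $    match 'num'
$        $        accept

The string is accepted.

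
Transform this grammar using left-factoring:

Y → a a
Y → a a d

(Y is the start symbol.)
Left-factoring transforms A → αβ₁ | αβ₂ into A → αA' and A' → β₁ | β₂
(α is the longest common prefix among the alternatives). Repeat until
no nonterminal has two alternatives with a common prefix.

Round 1: Y has alternatives sharing prefix 'a a'. Introduce Y': Y → a a Y'
  Add: Y' → ε
  Add: Y' → d

No remaining common prefixes — done.

Resulting grammar:
Y → a a Y'
Y' → ε
Y' → d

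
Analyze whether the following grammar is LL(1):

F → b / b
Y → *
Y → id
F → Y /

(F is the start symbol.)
Yes, the grammar is LL(1).

A grammar is LL(1) if for each non-terminal N with multiple productions, the predict sets of those productions are pairwise disjoint, where PREDICT(N → α) = (FIRST(α) \ {ε}) ∪ (FOLLOW(N) if α ⇒* ε).

Relevant sets:
  FIRST(Y) = { '*', 'id' }

For F:
  PREDICT(F → b '/' b) = { 'b' }
  PREDICT(F → Y '/') = { '*', 'id' }
For Y:
  PREDICT(Y → '*') = { '*' }
  PREDICT(Y → id) = { 'id' }

All predict sets are disjoint. The grammar IS LL(1).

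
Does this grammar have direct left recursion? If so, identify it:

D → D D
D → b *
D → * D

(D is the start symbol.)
Yes, D is left-recursive

D → D D: LEFT RECURSIVE (starts with D)
D → b *: starts with b
D → * D: starts with '*'

The grammar has direct left recursion on: D.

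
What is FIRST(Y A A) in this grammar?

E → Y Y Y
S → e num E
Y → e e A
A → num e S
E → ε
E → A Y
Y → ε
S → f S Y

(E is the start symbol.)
{ 'e', 'num' }

FIRST sets of the non-terminals involved (from the grammar, by fixed-point iteration):
  FIRST(Y) = { 'e', ε }
  FIRST(A) = { 'num' }

To compute FIRST(Y A A), process the symbols left to right:
Symbol Y is a non-terminal. Add FIRST(Y) \ {ε} = { 'e' }
Y is nullable (ε ∈ FIRST(Y)), continue to the next symbol.
Symbol A is a non-terminal. Add FIRST(A) \ {ε} = { 'num' }
A is not nullable (ε ∉ FIRST(A)), so stop here.
FIRST(Y A A) = { 'e', 'num' }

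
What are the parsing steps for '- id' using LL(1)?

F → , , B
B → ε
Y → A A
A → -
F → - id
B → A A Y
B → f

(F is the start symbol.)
LL(1) parsing maintains a stack (initially the start symbol over $) and the input. At each step: if the stack top is a terminal, match it against the current input token; if it is a non-terminal N, replace it with the RHS of M[N, lookahead] (the unique production whose predict set contains the lookahead).

Stack is shown with the top on the left.

Stack   Input   Action
----------------------
F $     - id $  output F → - id
- id $  - id $  match '-'
id $    id $    match 'id'
$       $       accept

The string is accepted.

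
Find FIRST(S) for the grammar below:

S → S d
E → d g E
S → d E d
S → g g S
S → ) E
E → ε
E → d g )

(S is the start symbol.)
{ ')', 'd', 'g' }

From S → S d:
  - S is the symbol being defined: contributes nothing new
    S is not nullable, so stop
From S → d E d:
  - d is a terminal: add 'd' and stop
From S → g g S:
  - g is a terminal: add 'g' and stop
From S → ) E:
  - ')' is a terminal: add ')' and stop

Collecting: FIRST(S) = { ')', 'd', 'g' }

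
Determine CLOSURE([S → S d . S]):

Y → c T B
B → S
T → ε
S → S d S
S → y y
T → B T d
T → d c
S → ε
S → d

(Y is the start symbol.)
{ [S → . S d S], [S → . d], [S → . y y], [S → .], [S → S d . S] }

Start with: [S → S d . S]
  [S → S d . S] has the dot before S: add [S → . S d S], [S → . y y], [S → .], [S → . d]
No further items can be added.

CLOSURE = { [S → . S d S], [S → . d], [S → . y y], [S → .], [S → S d . S] }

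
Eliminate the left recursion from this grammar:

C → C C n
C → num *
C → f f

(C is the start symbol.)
C → num * C'
C → f f C'
C' → C n C'
C' → ε

C is directly left-recursive. The standard transformation for
  A → A α₁ | ... | A α_m | β₁ | ... | β_n
is
  A  → β₁ A' | ... | β_n A'
  A' → α₁ A' | ... | α_m A' | ε

C → num * becomes C → num * C'
C → f f becomes C → f f C'
C → C C n becomes C' → C n C'
Add C' → ε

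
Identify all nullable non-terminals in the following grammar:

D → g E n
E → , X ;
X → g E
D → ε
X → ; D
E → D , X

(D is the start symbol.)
A non-terminal is nullable if it can derive ε (the empty string): either it has an ε-production, or it has a production whose right-hand side consists entirely of nullable non-terminals.

ε-productions: D → ε
So D is immediately nullable.
No further non-terminal can be added: every production for the remaining non-terminals contains a terminal or a non-nullable non-terminal.
Nullable = { 'D' }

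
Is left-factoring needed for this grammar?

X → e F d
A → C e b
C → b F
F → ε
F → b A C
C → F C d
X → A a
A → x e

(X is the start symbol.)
No, left-factoring is not needed

Left-factoring is needed when two productions for the same non-terminal
share a common prefix on the right-hand side.

Productions for X:
  X → e F d
  X → A a
Productions for A:
  A → C e b
  A → x e
Productions for C:
  C → b F
  C → F C d
Productions for F:
  F → ε
  F → b A C

No common prefixes found.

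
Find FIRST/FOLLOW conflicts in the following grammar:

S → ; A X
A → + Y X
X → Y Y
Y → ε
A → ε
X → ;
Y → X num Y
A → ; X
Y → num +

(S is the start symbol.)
Yes. A → ';' X with FOLLOW(A) on { ';' }; X → ';' with FOLLOW(X) on { ';' }; Y → X num Y with FOLLOW(Y) on { ';', 'num' }; Y → num '+' with FOLLOW(Y) on { 'num' }

A FIRST/FOLLOW conflict occurs when a non-terminal N has a nullable alternative N → β (β ⇒* ε) and another alternative N → α with FIRST(α) ∩ FOLLOW(N) ≠ ∅: on such a lookahead the parser cannot decide between expanding α and letting N vanish via β.

Nullable non-terminals: A, X, Y.
FIRST sets used below: FIRST(Y) = { ';', 'num', ε }, FIRST(X) = { ';', 'num', ε }

A: nullable alternative(s) A → ε; FOLLOW(A) = { $, ';', 'num' }
  A → + Y X: FIRST \ {ε} = { '+' } — disjoint from FOLLOW(A)
  A → ε: FIRST \ {ε} = { } — this is the only nullable alternative, skip
  A → ; X: FIRST \ {ε} = { ';' } — overlaps FOLLOW(A) on { ';' }: CONFLICT

X: nullable alternative(s) X → Y Y; FOLLOW(X) = { $, ';', 'num' }
  X → Y Y: FIRST \ {ε} = { ';', 'num' } — this is the only nullable alternative, skip
  X → ;: FIRST \ {ε} = { ';' } — overlaps FOLLOW(X) on { ';' }: CONFLICT

Y: nullable alternative(s) Y → ε; FOLLOW(Y) = { $, ';', 'num' }
  Y → ε: FIRST \ {ε} = { } — this is the only nullable alternative, skip
  Y → X num Y: FIRST \ {ε} = { ';', 'num' } — overlaps FOLLOW(Y) on { ';', 'num' }: CONFLICT
  Y → num +: FIRST \ {ε} = { 'num' } — overlaps FOLLOW(Y) on { 'num' }: CONFLICT

S has no nullable alternative, so no FIRST/FOLLOW check is needed there.

So the grammar has 4 FIRST/FOLLOW conflicts (marked CONFLICT above).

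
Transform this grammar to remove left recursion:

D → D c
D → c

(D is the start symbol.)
D is directly left-recursive. The standard transformation for
  A → A α₁ | ... | A α_m | β₁ | ... | β_n
is
  A  → β₁ A' | ... | β_n A'
  A' → α₁ A' | ... | α_m A' | ε

D → c becomes D → c D'
D → D c becomes D' → c D'
Add D' → ε

Resulting grammar:
D → c D'
D' → c D'
D' → ε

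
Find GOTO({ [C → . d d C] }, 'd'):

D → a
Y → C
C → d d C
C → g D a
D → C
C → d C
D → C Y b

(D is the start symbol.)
{ [C → d . d C] }

GOTO(I, 'd') = CLOSURE({ [A → αX.β] : [A → α.Xβ] ∈ I, X = 'd' })

Items with dot before 'd', with the dot advanced:
  [C → . d d C] → [C → d . d C]
Closure adds nothing (no advanced item has the dot before a non-terminal).

GOTO = { [C → d . d C] }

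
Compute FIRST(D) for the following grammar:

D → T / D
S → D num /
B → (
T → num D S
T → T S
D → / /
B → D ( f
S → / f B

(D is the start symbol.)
{ '/', 'num' }

FIRST sets of the other non-terminals involved (by the same procedure, iterated to a fixed point):
  FIRST(T) = { 'num' }

From D → T / D:
  - T is a non-terminal: add FIRST(T) \ {ε} = { 'num' }
    T is not nullable, so stop
From D → / /:
  - '/' is a terminal: add '/' and stop

Collecting: FIRST(D) = { '/', 'num' }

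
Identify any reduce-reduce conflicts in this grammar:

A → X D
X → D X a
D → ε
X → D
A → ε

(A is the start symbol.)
Yes — I0: [A → .] vs [D → .]; I2: [D → .] vs [X → D .]

A reduce-reduce conflict occurs when an LR(0) state has two complete items [A → α .] and [B → β .] — both call for a reduction, and with no lookahead the parser cannot choose between them.

Augment with A' → A and build the canonical LR(0) collection (I0 = CLOSURE({[A' → . A]}), then GOTO on every symbol after a dot until no new states appear). It has 7 states:
  I0: { [A → . X D], [A → .], [A' → . A], [D → .], [X → . D X a], [X → . D] }  — 2 reduces
  I1: { [A' → A .] }  — accept
  I2: { [D → .], [X → . D X a], [X → . D], [X → D . X a], [X → D .] }  — 2 reduces
  I3: { [A → X . D], [D → .] }  — reduce
  I4: { [A → X D .] }  — reduce
  I5: { [X → D X . a] }  — shift
  I6: { [X → D X a .] }  — reduce

I0 contains complete items [A → .], [D → .] — reduce-reduce conflict.
I2 contains complete items [D → .], [X → D .] — reduce-reduce conflict.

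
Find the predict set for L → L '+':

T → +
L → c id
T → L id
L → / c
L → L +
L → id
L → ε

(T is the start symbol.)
{ '+', '/', 'c', 'id' }

PREDICT(L → L '+') = (FIRST(RHS) \ {ε}) ∪ (FOLLOW(L) if ε ∈ FIRST(RHS), i.e. RHS ⇒* ε)
FIRST(L) = { '+', '/', 'c', 'id', ε }
FIRST(L '+') = { '+', '/', 'c', 'id' }
ε ∉ FIRST(L '+'), so FOLLOW(L) is not added.
PREDICT(L → L '+') = { '+', '/', 'c', 'id' }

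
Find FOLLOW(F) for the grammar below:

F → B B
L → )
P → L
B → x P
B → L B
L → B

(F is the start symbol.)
{ $ }

To compute FOLLOW(F), find every occurrence of F on a right-hand side N → α F β: add FIRST(β) \ {ε}, and if β is empty or nullable also add FOLLOW(N). Iterate to a fixed point.

F is the start symbol, so $ ∈ FOLLOW(F).
F does not occur on any right-hand side.

Taking the union: FOLLOW(F) = { $ }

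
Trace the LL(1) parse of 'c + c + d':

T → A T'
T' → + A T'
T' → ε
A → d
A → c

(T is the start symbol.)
Stack is shown with the top on the left.

Stack     Input        Action
-----------------------------
T $       c + c + d $  output T → A T'
A T' $    c + c + d $  output A → c
c T' $    c + c + d $  match 'c'
T' $      + c + d $    output T' → + A T'
+ A T' $  + c + d $    match '+'
A T' $    c + d $      output A → c
c T' $    c + d $      match 'c'
T' $      + d $        output T' → + A T'
+ A T' $  + d $        match '+'
A T' $    d $          output A → d
d T' $    d $          match 'd'
T' $      $            output T' → ε
$         $            accept

The string is accepted.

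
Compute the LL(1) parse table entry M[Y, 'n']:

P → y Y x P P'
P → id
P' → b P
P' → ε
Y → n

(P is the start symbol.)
To find M[Y, 'n'], we find productions for Y where 'n' is in the predict set (PREDICT(N → α) = (FIRST(α) \ {ε}) ∪ (FOLLOW(N) if α ⇒* ε)).

Y → n: PREDICT = { 'n' }
  'n' is in predict set, so this production goes in M[Y, 'n']

M[Y, 'n'] = Y → n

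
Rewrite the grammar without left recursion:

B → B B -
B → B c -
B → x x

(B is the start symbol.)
B is directly left-recursive. The standard transformation for
  A → A α₁ | ... | A α_m | β₁ | ... | β_n
is
  A  → β₁ A' | ... | β_n A'
  A' → α₁ A' | ... | α_m A' | ε

B → x x becomes B → x x B'
B → B B - becomes B' → B - B'
B → B c - becomes B' → c - B'
Add B' → ε

Resulting grammar:
B → x x B'
B' → B - B'
B' → c - B'
B' → ε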